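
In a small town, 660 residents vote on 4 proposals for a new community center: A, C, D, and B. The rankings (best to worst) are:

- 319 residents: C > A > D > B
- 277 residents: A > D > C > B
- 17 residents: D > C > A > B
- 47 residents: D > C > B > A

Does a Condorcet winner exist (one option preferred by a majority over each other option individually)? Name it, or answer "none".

Checking pairwise contests:
C beats A 383–277.
D beats C 341–319.
A beats D 596–64.
A beats B 613–47.
Every option loses at least one head-to-head, so there is no Condorcet winner.

none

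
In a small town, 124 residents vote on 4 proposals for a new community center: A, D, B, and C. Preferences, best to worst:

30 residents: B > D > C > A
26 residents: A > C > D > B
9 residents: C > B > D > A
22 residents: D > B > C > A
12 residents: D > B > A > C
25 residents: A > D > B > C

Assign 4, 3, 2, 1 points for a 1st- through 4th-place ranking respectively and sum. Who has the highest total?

A: 30·1 + 26·4 + 9·1 + 22·1 + 12·2 + 25·4 = 289
D: 30·3 + 26·2 + 9·2 + 22·4 + 12·4 + 25·3 = 371
B: 30·4 + 26·1 + 9·3 + 22·3 + 12·3 + 25·2 = 325
C: 30·2 + 26·3 + 9·4 + 22·2 + 12·1 + 25·1 = 255
D has the highest Borda score (371).

D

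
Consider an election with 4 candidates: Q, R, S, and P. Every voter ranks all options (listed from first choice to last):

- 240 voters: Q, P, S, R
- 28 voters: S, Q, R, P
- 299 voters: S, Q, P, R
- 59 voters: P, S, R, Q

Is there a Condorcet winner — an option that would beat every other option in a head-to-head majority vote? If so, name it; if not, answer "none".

S

S vs Q: 386–240 for S.
S vs R: 626–0 for S.
S vs P: 327–299 for S.
S beats every other option head-to-head.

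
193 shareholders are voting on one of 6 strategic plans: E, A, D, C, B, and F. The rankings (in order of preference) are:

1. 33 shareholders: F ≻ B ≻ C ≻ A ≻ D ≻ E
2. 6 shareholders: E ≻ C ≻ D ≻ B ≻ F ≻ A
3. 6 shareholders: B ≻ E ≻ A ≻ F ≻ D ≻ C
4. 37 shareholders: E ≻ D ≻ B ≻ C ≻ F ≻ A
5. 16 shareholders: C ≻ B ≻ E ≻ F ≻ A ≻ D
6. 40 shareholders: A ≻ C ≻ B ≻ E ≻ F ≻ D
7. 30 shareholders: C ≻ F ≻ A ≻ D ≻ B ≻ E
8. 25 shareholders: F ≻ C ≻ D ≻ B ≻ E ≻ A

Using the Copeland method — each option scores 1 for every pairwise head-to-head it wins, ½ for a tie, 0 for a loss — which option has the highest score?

E: beats D and F; loses to A, C, and B → score 2.
A: beats E and D; loses to C, B, and F → score 2.
D: beats B; loses to E, A, C, and F → score 1.
C: beats E, A, D, B, and F → score 5.
B: beats E, A, and F; loses to D and C → score 3.
F: beats A and D; loses to E, C, and B → score 2.
C has the best pairwise record.

C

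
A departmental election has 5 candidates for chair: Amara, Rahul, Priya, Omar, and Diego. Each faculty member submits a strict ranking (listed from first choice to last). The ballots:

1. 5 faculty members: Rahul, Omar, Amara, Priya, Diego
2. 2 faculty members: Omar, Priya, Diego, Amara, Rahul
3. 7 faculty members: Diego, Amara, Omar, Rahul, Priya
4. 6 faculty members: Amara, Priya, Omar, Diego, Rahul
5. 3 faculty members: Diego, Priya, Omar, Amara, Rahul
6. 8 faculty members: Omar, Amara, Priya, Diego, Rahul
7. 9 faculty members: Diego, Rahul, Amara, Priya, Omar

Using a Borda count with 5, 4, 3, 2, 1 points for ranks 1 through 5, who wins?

Amara: 5·3 + 2·2 + 7·4 + 6·5 + 3·2 + 8·4 + 9·3 = 142
Rahul: 5·5 + 2·1 + 7·2 + 6·1 + 3·1 + 8·1 + 9·4 = 94
Priya: 5·2 + 2·4 + 7·1 + 6·4 + 3·4 + 8·3 + 9·2 = 103
Omar: 5·4 + 2·5 + 7·3 + 6·3 + 3·3 + 8·5 + 9·1 = 127
Diego: 5·1 + 2·3 + 7·5 + 6·2 + 3·5 + 8·2 + 9·5 = 134
Amara has the highest Borda score (142).

Amara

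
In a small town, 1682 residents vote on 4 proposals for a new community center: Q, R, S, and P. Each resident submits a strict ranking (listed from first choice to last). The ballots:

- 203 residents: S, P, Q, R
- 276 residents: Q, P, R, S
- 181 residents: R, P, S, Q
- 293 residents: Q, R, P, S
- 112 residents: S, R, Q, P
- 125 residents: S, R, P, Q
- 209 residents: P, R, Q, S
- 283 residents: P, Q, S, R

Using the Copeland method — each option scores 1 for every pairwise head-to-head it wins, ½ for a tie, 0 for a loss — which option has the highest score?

P

Q: beats R and S; loses to P → score 2.
R: beats S; loses to Q and P → score 1.
S: loses to Q, R, and P → score 0.
P: beats Q, R, and S → score 3.
P has the best pairwise record.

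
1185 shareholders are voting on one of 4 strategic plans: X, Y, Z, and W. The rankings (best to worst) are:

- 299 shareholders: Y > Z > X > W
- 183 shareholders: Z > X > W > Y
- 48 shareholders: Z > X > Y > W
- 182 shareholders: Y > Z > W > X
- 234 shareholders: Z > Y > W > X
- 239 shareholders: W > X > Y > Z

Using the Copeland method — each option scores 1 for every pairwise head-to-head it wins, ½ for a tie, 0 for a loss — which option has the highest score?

X: loses to Y, Z, and W → score 0.
Y: beats X, Z, and W → score 3.
Z: beats X and W; loses to Y → score 2.
W: beats X; loses to Y and Z → score 1.
Y has the best pairwise record.

Y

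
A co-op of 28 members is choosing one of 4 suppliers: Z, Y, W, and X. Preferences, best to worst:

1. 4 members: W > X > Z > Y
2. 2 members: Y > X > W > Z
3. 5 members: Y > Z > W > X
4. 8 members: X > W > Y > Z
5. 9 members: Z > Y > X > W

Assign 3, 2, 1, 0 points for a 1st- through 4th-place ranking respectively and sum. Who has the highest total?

Y

Z: 4·1 + 2·0 + 5·2 + 8·0 + 9·3 = 41
Y: 4·0 + 2·3 + 5·3 + 8·1 + 9·2 = 47
W: 4·3 + 2·1 + 5·1 + 8·2 + 9·0 = 35
X: 4·2 + 2·2 + 5·0 + 8·3 + 9·1 = 45
Y has the highest Borda score (47).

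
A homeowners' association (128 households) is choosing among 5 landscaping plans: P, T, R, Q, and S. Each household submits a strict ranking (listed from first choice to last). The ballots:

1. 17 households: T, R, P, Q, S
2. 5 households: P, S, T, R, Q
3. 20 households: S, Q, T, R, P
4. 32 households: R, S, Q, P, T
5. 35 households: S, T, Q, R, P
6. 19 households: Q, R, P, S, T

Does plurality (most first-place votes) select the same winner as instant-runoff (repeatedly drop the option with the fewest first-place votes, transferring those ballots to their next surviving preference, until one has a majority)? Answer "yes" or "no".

no

Plurality — first-place votes: P 5, T 17, R 32, Q 19, S 55. Winner: S.
Instant-runoff — R1 P 5, T 17, R 32, Q 19, S 55 (P out); R2 T 17, R 32, Q 19, S 60 (T out); R3 R 49, Q 19, S 60 (Q out); R4 R 68, S 60 (R winner). Winner: R.
The two methods disagree.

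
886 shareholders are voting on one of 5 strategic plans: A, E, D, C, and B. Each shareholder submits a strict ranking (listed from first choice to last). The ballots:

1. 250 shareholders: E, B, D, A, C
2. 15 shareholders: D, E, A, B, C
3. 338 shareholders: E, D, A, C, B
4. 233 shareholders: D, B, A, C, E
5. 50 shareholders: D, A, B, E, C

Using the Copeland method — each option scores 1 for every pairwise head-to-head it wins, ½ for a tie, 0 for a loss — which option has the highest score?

E

A: beats C; loses to E, D, and B → score 1.
E: beats A, D, C, and B → score 4.
D: beats A, C, and B; loses to E → score 3.
C: loses to A, E, D, and B → score 0.
B: beats A and C; loses to E and D → score 2.
E has the best pairwise record.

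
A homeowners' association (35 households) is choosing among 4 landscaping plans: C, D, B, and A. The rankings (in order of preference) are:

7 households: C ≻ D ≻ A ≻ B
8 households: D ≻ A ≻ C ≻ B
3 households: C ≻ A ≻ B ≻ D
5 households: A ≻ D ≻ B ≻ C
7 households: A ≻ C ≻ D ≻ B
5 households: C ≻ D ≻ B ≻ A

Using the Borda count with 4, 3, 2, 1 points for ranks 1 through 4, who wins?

C

C: 7·4 + 8·2 + 3·4 + 5·1 + 7·3 + 5·4 = 102
D: 7·3 + 8·4 + 3·1 + 5·3 + 7·2 + 5·3 = 100
B: 7·1 + 8·1 + 3·2 + 5·2 + 7·1 + 5·2 = 48
A: 7·2 + 8·3 + 3·3 + 5·4 + 7·4 + 5·1 = 100
C has the highest Borda score (102).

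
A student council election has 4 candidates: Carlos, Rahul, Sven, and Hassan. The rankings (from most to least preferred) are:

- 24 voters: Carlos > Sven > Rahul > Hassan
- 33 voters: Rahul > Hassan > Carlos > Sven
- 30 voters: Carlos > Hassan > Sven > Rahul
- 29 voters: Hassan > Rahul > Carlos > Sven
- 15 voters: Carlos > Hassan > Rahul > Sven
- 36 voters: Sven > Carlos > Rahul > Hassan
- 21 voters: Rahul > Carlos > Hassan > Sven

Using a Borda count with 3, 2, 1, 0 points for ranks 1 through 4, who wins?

Carlos

Carlos: 24·3 + 33·1 + 30·3 + 29·1 + 15·3 + 36·2 + 21·2 = 383
Rahul: 24·1 + 33·3 + 30·0 + 29·2 + 15·1 + 36·1 + 21·3 = 295
Sven: 24·2 + 33·0 + 30·1 + 29·0 + 15·0 + 36·3 + 21·0 = 186
Hassan: 24·0 + 33·2 + 30·2 + 29·3 + 15·2 + 36·0 + 21·1 = 264
Carlos has the highest Borda score (383).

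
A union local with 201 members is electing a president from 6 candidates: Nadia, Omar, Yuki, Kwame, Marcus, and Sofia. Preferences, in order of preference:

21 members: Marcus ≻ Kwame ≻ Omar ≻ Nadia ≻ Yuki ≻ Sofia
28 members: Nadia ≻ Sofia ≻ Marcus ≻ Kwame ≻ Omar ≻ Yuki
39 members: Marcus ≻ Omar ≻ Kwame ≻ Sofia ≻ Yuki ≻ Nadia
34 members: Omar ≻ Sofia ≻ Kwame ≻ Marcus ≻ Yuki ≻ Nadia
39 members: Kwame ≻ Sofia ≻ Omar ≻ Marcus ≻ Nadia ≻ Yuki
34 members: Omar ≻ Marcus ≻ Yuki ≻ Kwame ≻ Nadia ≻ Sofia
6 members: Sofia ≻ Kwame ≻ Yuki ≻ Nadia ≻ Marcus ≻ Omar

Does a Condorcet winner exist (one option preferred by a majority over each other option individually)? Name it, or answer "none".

Omar vs Nadia: 167–34 for Omar.
Omar vs Yuki: 195–6 for Omar.
Omar vs Kwame: 107–94 for Omar.
Omar vs Marcus: 107–94 for Omar.
Omar vs Sofia: 128–73 for Omar.
Omar beats every other option head-to-head.

Omar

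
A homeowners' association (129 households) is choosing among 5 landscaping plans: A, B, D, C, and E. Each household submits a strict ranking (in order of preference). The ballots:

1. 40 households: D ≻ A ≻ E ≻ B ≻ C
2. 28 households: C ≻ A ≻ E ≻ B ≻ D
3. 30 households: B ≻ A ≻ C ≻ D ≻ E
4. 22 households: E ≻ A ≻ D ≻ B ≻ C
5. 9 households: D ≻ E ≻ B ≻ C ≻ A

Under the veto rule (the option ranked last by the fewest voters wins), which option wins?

Last-place votes: A 9, B 0, D 28, C 62, E 30.
B is ranked last by the fewest voters, so B wins.

B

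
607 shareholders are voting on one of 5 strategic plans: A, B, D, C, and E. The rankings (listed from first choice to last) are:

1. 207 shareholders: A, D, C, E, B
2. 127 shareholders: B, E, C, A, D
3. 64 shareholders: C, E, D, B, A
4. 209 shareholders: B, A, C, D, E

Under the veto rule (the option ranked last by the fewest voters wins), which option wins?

Last-place votes: A 64, B 207, D 127, C 0, E 209.
C is ranked last by the fewest voters, so C wins.

C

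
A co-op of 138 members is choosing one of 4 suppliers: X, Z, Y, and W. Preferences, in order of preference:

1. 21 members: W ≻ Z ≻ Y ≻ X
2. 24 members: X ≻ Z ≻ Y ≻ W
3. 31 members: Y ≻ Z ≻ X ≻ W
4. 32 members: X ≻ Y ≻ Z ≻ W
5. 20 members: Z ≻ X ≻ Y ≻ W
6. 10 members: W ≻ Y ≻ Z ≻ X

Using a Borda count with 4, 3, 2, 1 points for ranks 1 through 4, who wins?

X: 21·1 + 24·4 + 31·2 + 32·4 + 20·3 + 10·1 = 377
Z: 21·3 + 24·3 + 31·3 + 32·2 + 20·4 + 10·2 = 392
Y: 21·2 + 24·2 + 31·4 + 32·3 + 20·2 + 10·3 = 380
W: 21·4 + 24·1 + 31·1 + 32·1 + 20·1 + 10·4 = 231
Z has the highest Borda score (392).

Z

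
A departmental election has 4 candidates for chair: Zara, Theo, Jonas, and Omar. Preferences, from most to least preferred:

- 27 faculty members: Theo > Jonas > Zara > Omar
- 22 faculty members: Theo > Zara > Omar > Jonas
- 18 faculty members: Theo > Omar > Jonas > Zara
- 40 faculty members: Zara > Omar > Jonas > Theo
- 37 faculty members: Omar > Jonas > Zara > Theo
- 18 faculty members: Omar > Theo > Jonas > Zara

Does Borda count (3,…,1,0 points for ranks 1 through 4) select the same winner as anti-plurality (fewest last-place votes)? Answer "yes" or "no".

Borda — scores: Zara 228, Theo 237, Jonas 204, Omar 303. Winner: Omar.
Anti-plurality — last-place votes: Zara 36, Theo 77, Jonas 22, Omar 27. Winner: Jonas.
The two methods disagree.

no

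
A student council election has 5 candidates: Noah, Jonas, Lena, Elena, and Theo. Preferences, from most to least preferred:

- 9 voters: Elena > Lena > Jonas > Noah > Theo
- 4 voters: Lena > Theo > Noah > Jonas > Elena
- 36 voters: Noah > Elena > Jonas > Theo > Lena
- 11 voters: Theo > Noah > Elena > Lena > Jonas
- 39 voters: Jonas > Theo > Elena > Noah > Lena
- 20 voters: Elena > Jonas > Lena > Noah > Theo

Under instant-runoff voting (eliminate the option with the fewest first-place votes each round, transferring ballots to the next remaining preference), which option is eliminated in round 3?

Round 1: Noah 36, Jonas 39, Lena 4, Elena 29, Theo 11. Eliminate Lena.
Round 2: Noah 36, Jonas 39, Elena 29, Theo 15. Eliminate Theo.
Round 3: Noah 51, Jonas 39, Elena 29. Eliminate Elena.

Elena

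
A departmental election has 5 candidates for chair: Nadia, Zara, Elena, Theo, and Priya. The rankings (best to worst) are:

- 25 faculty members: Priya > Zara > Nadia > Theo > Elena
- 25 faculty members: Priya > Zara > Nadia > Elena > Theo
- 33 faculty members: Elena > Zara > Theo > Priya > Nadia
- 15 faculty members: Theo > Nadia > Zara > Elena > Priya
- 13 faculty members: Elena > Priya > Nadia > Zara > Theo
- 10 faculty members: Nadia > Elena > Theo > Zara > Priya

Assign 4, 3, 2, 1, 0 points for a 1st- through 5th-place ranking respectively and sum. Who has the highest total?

Zara

Nadia: 25·2 + 25·2 + 33·0 + 15·3 + 13·2 + 10·4 = 211
Zara: 25·3 + 25·3 + 33·3 + 15·2 + 13·1 + 10·1 = 302
Elena: 25·0 + 25·1 + 33·4 + 15·1 + 13·4 + 10·3 = 254
Theo: 25·1 + 25·0 + 33·2 + 15·4 + 13·0 + 10·2 = 171
Priya: 25·4 + 25·4 + 33·1 + 15·0 + 13·3 + 10·0 = 272
Zara has the highest Borda score (302).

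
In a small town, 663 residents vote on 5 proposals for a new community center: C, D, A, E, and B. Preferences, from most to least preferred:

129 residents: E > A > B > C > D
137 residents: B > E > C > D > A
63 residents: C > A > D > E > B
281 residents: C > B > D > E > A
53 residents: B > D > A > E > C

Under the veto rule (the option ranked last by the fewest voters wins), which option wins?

E

Last-place votes: C 53, D 129, A 418, E 0, B 63.
E is ranked last by the fewest voters, so E wins.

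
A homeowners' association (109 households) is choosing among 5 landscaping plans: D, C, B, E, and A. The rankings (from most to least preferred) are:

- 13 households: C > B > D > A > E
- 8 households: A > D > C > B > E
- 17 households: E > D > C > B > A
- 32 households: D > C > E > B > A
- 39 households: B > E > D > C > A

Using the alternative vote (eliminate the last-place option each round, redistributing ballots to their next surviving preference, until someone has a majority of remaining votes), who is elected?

D

Round 1: D 32, C 13, B 39, E 17, A 8. Eliminate A.
Round 2: D 40, C 13, B 39, E 17. Eliminate C.
Round 3: D 40, B 52, E 17. Eliminate E.
Round 4: D 57, B 52. D has a majority.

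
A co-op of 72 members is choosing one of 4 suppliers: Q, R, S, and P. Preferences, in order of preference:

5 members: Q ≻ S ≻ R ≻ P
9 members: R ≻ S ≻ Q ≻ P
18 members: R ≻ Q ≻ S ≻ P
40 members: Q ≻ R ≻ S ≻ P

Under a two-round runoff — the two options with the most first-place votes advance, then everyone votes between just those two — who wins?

Q

Round 1 first-place votes: Q 45, R 27, S 0, P 0.
Q and R advance.
Runoff: Q is preferred to R by 45 voters; R by 27.
Q wins the runoff.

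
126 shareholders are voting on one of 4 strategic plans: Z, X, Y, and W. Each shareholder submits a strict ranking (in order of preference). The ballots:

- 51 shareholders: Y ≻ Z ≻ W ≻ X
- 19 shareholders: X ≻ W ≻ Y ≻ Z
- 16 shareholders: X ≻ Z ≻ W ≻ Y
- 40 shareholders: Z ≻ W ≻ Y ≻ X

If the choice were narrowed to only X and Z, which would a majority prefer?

Voters preferring X to Z: 35; preferring Z to X: 91.
Z wins the head-to-head.

Z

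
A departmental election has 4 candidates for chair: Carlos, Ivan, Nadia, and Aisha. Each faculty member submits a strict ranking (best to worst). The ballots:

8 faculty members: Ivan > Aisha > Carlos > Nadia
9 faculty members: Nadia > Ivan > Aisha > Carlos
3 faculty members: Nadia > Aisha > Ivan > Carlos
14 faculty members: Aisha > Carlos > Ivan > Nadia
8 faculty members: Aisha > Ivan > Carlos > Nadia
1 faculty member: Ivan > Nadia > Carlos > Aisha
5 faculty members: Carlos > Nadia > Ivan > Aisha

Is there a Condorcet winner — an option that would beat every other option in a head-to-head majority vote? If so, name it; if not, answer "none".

Aisha vs Carlos: 42–6 for Aisha.
Aisha vs Ivan: 25–23 for Aisha.
Aisha vs Nadia: 30–18 for Aisha.
Aisha beats every other option head-to-head.

Aisha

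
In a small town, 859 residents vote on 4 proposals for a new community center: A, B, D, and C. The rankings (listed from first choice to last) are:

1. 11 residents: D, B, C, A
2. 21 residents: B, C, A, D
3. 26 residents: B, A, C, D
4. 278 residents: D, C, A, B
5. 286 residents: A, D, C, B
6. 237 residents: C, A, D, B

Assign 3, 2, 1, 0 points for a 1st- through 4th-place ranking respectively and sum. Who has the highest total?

A

A: 11·0 + 21·1 + 26·2 + 278·1 + 286·3 + 237·2 = 1683
B: 11·2 + 21·3 + 26·3 + 278·0 + 286·0 + 237·0 = 163
D: 11·3 + 21·0 + 26·0 + 278·3 + 286·2 + 237·1 = 1676
C: 11·1 + 21·2 + 26·1 + 278·2 + 286·1 + 237·3 = 1632
A has the highest Borda score (1683).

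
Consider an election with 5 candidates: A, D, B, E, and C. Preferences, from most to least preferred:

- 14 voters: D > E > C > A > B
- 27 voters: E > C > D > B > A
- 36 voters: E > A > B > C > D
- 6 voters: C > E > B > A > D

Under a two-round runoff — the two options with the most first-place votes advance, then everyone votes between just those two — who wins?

E

Round 1 first-place votes: A 0, D 14, B 0, E 63, C 6.
E and D advance.
Runoff: E is preferred to D by 69 voters; D by 14.
E wins the runoff.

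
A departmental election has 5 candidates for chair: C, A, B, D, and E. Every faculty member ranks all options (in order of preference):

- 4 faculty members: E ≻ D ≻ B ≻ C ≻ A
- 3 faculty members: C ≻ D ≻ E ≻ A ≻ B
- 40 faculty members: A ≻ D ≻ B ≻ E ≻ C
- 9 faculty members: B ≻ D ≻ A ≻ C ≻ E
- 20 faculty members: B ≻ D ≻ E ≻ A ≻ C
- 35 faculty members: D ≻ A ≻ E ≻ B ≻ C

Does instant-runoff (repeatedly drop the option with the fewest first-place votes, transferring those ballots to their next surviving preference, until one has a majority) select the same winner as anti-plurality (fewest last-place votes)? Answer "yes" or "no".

yes

Instant-runoff — R1 C 3, A 40, B 29, D 35, E 4 (C out); R2 A 40, B 29, D 38, E 4 (E out); R3 A 40, B 29, D 42 (B out); R4 A 40, D 71 (D winner). Winner: D.
Anti-plurality — last-place votes: C 95, A 4, B 3, D 0, E 9. Winner: D.
The two methods agree.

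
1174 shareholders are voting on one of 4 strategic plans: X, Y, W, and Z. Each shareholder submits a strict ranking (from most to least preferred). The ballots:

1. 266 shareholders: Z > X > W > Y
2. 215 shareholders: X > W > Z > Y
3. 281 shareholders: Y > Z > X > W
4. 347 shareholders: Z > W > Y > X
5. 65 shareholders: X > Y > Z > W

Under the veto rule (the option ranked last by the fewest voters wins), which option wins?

Z

Last-place votes: X 347, Y 481, W 346, Z 0.
Z is ranked last by the fewest voters, so Z wins.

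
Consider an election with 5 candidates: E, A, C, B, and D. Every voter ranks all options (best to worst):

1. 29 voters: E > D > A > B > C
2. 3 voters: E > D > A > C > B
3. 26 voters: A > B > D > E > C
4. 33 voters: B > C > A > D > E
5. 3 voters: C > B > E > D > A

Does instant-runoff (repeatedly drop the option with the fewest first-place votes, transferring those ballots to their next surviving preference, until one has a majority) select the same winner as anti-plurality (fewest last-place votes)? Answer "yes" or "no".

no

Instant-runoff — R1 E 32, A 26, C 3, B 33, D 0 (D out); R2 E 32, A 26, C 3, B 33 (C out); R3 E 32, A 26, B 36 (A out); R4 E 32, B 62 (B winner). Winner: B.
Anti-plurality — last-place votes: E 33, A 3, C 55, B 3, D 0. Winner: D.
The two methods disagree.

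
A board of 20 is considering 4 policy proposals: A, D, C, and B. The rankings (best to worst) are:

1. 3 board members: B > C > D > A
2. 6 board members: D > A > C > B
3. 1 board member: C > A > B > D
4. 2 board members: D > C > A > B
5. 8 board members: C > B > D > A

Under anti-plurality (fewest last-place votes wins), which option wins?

Last-place votes: A 11, D 1, C 0, B 8.
C is ranked last by the fewest voters, so C wins.

C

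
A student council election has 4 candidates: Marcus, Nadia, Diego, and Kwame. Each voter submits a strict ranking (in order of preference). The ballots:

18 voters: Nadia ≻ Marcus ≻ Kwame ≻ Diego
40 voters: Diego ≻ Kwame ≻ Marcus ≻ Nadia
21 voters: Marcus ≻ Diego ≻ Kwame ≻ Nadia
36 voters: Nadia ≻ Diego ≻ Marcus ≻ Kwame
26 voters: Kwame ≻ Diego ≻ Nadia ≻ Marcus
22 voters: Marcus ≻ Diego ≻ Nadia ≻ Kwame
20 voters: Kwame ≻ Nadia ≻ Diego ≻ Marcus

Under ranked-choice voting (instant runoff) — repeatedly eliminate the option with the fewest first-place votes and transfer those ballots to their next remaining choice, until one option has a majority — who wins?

Round 1: Marcus 43, Nadia 54, Diego 40, Kwame 46. Eliminate Diego.
Round 2: Marcus 43, Nadia 54, Kwame 86. Eliminate Marcus.
Round 3: Nadia 76, Kwame 107. Kwame has a majority.

Kwame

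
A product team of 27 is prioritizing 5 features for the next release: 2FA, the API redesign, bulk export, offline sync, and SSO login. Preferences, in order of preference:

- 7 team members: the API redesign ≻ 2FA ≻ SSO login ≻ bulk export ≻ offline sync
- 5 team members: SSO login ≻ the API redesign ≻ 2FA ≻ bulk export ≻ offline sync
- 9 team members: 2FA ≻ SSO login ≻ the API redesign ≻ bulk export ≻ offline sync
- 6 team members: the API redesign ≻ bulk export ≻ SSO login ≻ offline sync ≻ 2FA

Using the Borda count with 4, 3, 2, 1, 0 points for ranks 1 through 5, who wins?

the API redesign

2FA: 7·3 + 5·2 + 9·4 + 6·0 = 67
the API redesign: 7·4 + 5·3 + 9·2 + 6·4 = 85
bulk export: 7·1 + 5·1 + 9·1 + 6·3 = 39
offline sync: 7·0 + 5·0 + 9·0 + 6·1 = 6
SSO login: 7·2 + 5·4 + 9·3 + 6·2 = 73
the API redesign has the highest Borda score (85).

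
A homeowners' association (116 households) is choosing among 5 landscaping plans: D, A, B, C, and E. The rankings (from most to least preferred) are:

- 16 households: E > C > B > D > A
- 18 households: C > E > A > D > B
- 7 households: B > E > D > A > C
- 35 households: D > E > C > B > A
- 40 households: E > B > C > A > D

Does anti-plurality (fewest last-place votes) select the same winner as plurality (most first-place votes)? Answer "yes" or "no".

yes

Anti-plurality — last-place votes: D 40, A 51, B 18, C 7, E 0. Winner: E.
Plurality — first-place votes: D 35, A 0, B 7, C 18, E 56. Winner: E.
The two methods agree.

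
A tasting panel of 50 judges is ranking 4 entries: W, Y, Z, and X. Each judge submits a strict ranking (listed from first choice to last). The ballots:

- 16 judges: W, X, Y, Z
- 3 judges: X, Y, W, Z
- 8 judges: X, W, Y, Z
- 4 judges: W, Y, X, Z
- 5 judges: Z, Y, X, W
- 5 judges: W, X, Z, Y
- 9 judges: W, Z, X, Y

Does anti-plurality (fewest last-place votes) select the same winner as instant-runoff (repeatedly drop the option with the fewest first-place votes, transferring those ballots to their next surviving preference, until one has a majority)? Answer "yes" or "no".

no

Anti-plurality — last-place votes: W 5, Y 14, Z 31, X 0. Winner: X.
Instant-runoff — R1 W 34, Y 0, Z 5, X 11 (W winner). Winner: W.
The two methods disagree.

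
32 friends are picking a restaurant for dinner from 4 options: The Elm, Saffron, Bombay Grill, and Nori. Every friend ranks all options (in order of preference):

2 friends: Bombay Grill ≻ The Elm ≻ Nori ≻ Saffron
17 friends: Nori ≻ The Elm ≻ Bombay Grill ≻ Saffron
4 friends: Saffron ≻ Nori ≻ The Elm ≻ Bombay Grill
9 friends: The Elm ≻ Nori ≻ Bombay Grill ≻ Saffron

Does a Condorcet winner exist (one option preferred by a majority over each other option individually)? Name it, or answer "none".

Nori vs The Elm: 21–11 for Nori.
Nori vs Saffron: 28–4 for Nori.
Nori vs Bombay Grill: 30–2 for Nori.
Nori beats every other option head-to-head.

Nori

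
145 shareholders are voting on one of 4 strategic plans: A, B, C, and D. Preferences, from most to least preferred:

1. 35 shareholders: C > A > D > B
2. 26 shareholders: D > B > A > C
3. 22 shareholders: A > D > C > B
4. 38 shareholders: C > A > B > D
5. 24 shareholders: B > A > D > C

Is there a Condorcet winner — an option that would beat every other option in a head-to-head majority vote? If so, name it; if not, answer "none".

C

C vs A: 73–72 for C.
C vs B: 95–50 for C.
C vs D: 73–72 for C.
C beats every other option head-to-head.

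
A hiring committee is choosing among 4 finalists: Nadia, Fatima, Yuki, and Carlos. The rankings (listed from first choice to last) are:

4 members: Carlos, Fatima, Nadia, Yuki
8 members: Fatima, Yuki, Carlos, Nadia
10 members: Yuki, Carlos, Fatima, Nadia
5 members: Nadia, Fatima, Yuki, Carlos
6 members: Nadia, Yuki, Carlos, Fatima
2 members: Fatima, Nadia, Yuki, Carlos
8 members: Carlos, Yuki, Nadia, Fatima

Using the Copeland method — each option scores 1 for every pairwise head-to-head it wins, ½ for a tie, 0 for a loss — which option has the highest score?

Nadia: loses to Fatima, Yuki, and Carlos → score 0.
Fatima: beats Nadia; loses to Yuki and Carlos → score 1.
Yuki: beats Nadia, Fatima, and Carlos → score 3.
Carlos: beats Nadia and Fatima; loses to Yuki → score 2.
Yuki has the best pairwise record.

Yuki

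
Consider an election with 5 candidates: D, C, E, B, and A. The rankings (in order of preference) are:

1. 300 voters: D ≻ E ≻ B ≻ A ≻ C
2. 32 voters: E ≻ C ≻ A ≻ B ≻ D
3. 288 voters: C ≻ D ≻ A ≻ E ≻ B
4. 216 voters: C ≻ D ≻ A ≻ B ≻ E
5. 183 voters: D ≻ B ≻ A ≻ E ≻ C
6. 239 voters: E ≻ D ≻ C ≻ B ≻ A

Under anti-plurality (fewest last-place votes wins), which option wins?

D

Last-place votes: D 32, C 483, E 216, B 288, A 239.
D is ranked last by the fewest voters, so D wins.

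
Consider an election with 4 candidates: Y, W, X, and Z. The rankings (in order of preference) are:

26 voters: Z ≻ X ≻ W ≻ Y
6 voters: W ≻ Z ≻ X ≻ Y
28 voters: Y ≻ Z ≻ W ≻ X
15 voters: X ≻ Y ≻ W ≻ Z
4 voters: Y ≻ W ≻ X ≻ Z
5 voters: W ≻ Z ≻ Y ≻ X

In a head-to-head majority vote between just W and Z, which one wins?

Z

Voters preferring W to Z: 30; preferring Z to W: 54.
Z wins the head-to-head.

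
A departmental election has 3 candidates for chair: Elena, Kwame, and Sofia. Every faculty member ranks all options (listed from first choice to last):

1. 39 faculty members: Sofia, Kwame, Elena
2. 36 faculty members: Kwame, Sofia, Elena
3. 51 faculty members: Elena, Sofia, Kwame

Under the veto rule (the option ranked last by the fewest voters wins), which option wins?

Last-place votes: Elena 75, Kwame 51, Sofia 0.
Sofia is ranked last by the fewest voters, so Sofia wins.

Sofia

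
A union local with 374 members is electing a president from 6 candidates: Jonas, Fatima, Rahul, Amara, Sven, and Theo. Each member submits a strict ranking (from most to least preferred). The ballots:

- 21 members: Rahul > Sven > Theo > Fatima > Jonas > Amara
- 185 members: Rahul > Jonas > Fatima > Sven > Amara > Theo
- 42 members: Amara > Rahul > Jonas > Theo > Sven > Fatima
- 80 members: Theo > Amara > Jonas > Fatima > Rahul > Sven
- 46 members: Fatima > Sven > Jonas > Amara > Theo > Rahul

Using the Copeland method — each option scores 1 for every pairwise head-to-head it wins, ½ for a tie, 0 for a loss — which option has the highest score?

Rahul

Jonas: beats Fatima, Amara, Sven, and Theo; loses to Rahul → score 4.
Fatima: beats Amara, Sven, and Theo; loses to Jonas and Rahul → score 3.
Rahul: beats Jonas, Fatima, Amara, Sven, and Theo → score 5.
Amara: beats Theo; loses to Jonas, Fatima, Rahul, and Sven → score 1.
Sven: beats Amara and Theo; loses to Jonas, Fatima, and Rahul → score 2.
Theo: loses to Jonas, Fatima, Rahul, Amara, and Sven → score 0.
Rahul has the best pairwise record.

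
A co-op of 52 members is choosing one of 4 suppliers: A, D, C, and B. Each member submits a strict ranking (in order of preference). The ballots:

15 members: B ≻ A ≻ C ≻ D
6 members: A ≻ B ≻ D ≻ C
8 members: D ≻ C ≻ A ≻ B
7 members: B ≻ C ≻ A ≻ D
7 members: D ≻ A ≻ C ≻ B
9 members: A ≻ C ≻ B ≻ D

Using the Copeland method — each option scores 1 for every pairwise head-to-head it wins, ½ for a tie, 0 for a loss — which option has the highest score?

A: beats D, C, and B → score 3.
D: loses to A, C, and B → score 0.
C: beats D; loses to A and B → score 1.
B: beats D and C; loses to A → score 2.
A has the best pairwise record.

A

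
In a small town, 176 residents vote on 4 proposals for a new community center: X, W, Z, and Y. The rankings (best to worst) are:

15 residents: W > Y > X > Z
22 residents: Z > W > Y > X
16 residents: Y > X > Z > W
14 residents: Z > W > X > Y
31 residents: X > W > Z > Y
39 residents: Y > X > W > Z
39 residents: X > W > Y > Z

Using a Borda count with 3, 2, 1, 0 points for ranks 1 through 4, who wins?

X: 15·1 + 22·0 + 16·2 + 14·1 + 31·3 + 39·2 + 39·3 = 349
W: 15·3 + 22·2 + 16·0 + 14·2 + 31·2 + 39·1 + 39·2 = 296
Z: 15·0 + 22·3 + 16·1 + 14·3 + 31·1 + 39·0 + 39·0 = 155
Y: 15·2 + 22·1 + 16·3 + 14·0 + 31·0 + 39·3 + 39·1 = 256
X has the highest Borda score (349).

X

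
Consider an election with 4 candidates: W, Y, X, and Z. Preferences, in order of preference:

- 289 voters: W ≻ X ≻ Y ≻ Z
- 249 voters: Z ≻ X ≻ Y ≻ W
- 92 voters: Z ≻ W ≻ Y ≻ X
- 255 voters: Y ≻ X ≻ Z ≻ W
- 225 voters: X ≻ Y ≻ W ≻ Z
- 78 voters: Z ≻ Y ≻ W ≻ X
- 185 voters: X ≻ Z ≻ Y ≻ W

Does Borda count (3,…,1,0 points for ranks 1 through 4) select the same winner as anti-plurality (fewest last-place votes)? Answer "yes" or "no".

no

Borda — scores: W 1354, Y 2186, X 2816, Z 1882. Winner: X.
Anti-plurality — last-place votes: W 689, Y 0, X 170, Z 514. Winner: Y.
The two methods disagree.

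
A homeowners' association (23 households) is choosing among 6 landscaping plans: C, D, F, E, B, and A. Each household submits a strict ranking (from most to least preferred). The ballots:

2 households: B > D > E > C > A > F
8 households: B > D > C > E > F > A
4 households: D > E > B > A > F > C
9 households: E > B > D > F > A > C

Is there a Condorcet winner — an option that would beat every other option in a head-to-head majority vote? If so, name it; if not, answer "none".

Checking pairwise contests:
D beats C 23–0.
B beats D 19–4.
D beats F 23–0.
D beats E 14–9.
E beats B 13–10.
D beats A 23–0.
Every option loses at least one head-to-head, so there is no Condorcet winner.

none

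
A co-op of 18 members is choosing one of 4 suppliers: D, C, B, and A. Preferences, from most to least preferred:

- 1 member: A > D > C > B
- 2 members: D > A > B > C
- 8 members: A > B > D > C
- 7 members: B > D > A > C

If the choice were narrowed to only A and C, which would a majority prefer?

Voters preferring A to C: 18; preferring C to A: 0.
A wins the head-to-head.

A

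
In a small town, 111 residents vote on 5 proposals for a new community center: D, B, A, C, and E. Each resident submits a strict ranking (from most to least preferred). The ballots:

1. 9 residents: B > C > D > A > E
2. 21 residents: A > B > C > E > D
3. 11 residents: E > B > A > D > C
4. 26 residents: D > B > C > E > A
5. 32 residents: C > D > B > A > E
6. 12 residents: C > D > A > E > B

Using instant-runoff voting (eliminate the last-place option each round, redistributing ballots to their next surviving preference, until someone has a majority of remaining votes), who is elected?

Round 1: D 26, B 9, A 21, C 44, E 11. Eliminate B.
Round 2: D 26, A 21, C 53, E 11. Eliminate E.
Round 3: D 26, A 32, C 53. Eliminate D.
Round 4: A 32, C 79. C has a majority.

C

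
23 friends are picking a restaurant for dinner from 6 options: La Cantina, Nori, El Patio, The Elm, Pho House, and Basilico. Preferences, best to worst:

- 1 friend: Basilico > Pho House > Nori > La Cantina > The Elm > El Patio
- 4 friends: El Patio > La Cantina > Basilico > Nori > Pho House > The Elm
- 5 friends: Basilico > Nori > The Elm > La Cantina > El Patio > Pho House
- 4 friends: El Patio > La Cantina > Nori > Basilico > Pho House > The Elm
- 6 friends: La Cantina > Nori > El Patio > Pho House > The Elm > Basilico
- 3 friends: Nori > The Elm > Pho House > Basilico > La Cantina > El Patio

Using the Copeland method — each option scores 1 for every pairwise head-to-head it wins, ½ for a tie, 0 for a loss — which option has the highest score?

La Cantina: beats Nori, El Patio, The Elm, Pho House, and Basilico → score 5.
Nori: beats El Patio, The Elm, Pho House, and Basilico; loses to La Cantina → score 4.
El Patio: beats The Elm, Pho House, and Basilico; loses to La Cantina and Nori → score 3.
The Elm: loses to La Cantina, Nori, El Patio, Pho House, and Basilico → score 0.
Pho House: beats The Elm; loses to La Cantina, Nori, El Patio, and Basilico → score 1.
Basilico: beats The Elm and Pho House; loses to La Cantina, Nori, and El Patio → score 2.
La Cantina has the best pairwise record.

La Cantina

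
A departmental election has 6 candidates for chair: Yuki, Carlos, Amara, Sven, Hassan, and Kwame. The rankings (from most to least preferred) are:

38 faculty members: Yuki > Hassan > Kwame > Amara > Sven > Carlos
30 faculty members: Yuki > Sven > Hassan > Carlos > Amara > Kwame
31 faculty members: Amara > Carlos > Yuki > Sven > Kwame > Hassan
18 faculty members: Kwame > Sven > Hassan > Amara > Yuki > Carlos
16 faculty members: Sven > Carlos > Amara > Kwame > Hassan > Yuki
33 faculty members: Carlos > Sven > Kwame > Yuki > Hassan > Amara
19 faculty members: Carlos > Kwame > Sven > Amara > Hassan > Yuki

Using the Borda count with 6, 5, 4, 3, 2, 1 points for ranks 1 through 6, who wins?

Sven

Yuki: 38·6 + 30·6 + 31·4 + 18·2 + 16·1 + 33·3 + 19·1 = 702
Carlos: 38·1 + 30·3 + 31·5 + 18·1 + 16·5 + 33·6 + 19·6 = 693
Amara: 38·3 + 30·2 + 31·6 + 18·3 + 16·4 + 33·1 + 19·3 = 568
Sven: 38·2 + 30·5 + 31·3 + 18·5 + 16·6 + 33·5 + 19·4 = 746
Hassan: 38·5 + 30·4 + 31·1 + 18·4 + 16·2 + 33·2 + 19·2 = 549
Kwame: 38·4 + 30·1 + 31·2 + 18·6 + 16·3 + 33·4 + 19·5 = 627
Sven has the highest Borda score (746).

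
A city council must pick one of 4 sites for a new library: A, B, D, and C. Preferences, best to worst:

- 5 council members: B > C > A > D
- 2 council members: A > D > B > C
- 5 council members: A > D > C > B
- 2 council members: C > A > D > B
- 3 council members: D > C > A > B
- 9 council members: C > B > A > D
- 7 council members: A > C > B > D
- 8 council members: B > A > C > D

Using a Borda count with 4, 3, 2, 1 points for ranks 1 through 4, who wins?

A: 5·2 + 2·4 + 5·4 + 2·3 + 3·2 + 9·2 + 7·4 + 8·3 = 120
B: 5·4 + 2·2 + 5·1 + 2·1 + 3·1 + 9·3 + 7·2 + 8·4 = 107
D: 5·1 + 2·3 + 5·3 + 2·2 + 3·4 + 9·1 + 7·1 + 8·1 = 66
C: 5·3 + 2·1 + 5·2 + 2·4 + 3·3 + 9·4 + 7·3 + 8·2 = 117
A has the highest Borda score (120).

A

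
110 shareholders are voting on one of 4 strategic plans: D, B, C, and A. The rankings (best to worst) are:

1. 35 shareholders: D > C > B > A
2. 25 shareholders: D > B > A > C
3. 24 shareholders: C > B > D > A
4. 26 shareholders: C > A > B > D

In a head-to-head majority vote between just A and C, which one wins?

Voters preferring A to C: 25; preferring C to A: 85.
C wins the head-to-head.

C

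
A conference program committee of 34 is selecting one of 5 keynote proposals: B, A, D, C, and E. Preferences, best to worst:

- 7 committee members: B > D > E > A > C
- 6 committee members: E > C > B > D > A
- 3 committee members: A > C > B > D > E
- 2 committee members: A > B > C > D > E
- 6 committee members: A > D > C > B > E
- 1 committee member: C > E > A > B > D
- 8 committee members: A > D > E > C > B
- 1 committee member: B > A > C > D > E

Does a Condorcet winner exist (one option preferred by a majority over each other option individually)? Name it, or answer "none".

A vs B: 20–14 for A.
A vs D: 21–13 for A.
A vs C: 27–7 for A.
A vs E: 20–14 for A.
A beats every other option head-to-head.

A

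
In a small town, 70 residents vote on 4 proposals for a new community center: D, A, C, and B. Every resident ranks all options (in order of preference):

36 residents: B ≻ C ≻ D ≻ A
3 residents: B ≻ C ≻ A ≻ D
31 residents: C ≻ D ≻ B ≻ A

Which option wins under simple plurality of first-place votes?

First-place votes: D 0, A 0, C 31, B 39.
B has the most first-place votes.

B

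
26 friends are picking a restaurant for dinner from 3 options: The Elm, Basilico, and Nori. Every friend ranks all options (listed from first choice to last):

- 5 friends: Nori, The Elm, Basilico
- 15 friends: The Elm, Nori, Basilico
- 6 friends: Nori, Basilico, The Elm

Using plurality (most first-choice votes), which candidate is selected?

First-place votes: The Elm 15, Basilico 0, Nori 11.
The Elm has the most first-place votes.

The Elm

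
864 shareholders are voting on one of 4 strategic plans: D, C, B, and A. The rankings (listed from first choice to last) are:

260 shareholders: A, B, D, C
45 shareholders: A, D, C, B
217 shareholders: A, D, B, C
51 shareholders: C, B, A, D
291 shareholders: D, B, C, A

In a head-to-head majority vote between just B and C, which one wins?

B

Voters preferring B to C: 768; preferring C to B: 96.
B wins the head-to-head.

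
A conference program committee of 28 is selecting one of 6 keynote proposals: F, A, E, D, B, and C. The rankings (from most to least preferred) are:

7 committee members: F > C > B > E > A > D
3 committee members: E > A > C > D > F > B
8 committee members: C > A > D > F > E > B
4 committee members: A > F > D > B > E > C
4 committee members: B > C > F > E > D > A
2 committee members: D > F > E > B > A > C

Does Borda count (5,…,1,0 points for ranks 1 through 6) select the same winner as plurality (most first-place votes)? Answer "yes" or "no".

yes

Borda — scores: F 90, A 73, E 55, D 56, B 53, C 93. Winner: C.
Plurality — first-place votes: F 7, A 4, E 3, D 2, B 4, C 8. Winner: C.
The two methods agree.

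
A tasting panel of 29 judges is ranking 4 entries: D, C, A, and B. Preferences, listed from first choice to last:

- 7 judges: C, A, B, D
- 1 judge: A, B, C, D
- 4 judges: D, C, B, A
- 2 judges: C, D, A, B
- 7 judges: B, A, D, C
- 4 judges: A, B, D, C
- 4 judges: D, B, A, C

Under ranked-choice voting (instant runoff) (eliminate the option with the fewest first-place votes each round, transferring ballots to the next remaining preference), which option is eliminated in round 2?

D

Round 1: D 8, C 9, A 5, B 7. Eliminate A.
Round 2: D 8, C 9, B 12. Eliminate D.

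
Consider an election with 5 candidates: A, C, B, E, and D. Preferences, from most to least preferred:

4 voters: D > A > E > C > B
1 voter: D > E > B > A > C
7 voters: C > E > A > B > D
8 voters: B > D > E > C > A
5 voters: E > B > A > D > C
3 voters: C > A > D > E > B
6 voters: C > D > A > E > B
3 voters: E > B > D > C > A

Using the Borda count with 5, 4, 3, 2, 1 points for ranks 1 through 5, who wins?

A: 4·4 + 1·2 + 7·3 + 8·1 + 5·3 + 3·4 + 6·3 + 3·1 = 95
C: 4·2 + 1·1 + 7·5 + 8·2 + 5·1 + 3·5 + 6·5 + 3·2 = 116
B: 4·1 + 1·3 + 7·2 + 8·5 + 5·4 + 3·1 + 6·1 + 3·4 = 102
E: 4·3 + 1·4 + 7·4 + 8·3 + 5·5 + 3·2 + 6·2 + 3·5 = 126
D: 4·5 + 1·5 + 7·1 + 8·4 + 5·2 + 3·3 + 6·4 + 3·3 = 116
E has the highest Borda score (126).

E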